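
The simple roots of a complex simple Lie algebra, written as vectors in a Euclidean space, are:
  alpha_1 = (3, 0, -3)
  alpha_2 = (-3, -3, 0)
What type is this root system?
type A_2

Compute the Cartan integers a_ij = 2(alpha_i, alpha_j)/(alpha_j, alpha_j); the resulting 2x2 Cartan matrix is
[[2, -1], [-1, 2]].
All simple roots have the same length, so the diagram is simply laced. The associated Dynkin diagram is a chain of 2 nodes with single edges (A_2), so the type is A_2 (the algebra sl(3)).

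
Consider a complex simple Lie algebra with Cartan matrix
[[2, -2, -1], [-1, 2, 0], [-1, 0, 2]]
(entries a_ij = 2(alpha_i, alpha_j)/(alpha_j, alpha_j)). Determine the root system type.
B3

The matrix has rank 3 with 2's on the diagonal. Reading the off-diagonal entries as Dynkin edges (a single edge where a_ij = a_ji = -1; a double or triple edge where a_ij * a_ji = 2 or 3), the diagram is a chain of 3 nodes with a double edge at one end; the terminal node there is the unique short simple root (B_3). One simple-root ordering that puts it in standard form is (alpha_3, alpha_1, alpha_2). So the algebra is type B_3, i.e. so(7).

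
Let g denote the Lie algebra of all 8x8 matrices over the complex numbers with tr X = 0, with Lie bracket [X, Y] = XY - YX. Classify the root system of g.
A7

This is sl(8), which has dimension 8^2 - 1 = 63 and rank 8 - 1 = 7 (a Cartan subalgebra is the diagonal traceless matrices). In the classification of classical Lie algebras, the special linear algebra sl(n+1) has type A_n; here n = 7, so the Dynkin diagram is a chain of 7 nodes with single edges (A_7). Hence the type is A_7.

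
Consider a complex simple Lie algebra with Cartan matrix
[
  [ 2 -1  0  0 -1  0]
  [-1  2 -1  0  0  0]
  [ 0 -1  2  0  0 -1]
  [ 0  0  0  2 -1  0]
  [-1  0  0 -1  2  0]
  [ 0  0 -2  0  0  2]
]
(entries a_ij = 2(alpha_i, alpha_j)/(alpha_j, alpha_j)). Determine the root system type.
C_6 (sp(12))

The matrix has rank 6 with 2's on the diagonal. Reading the off-diagonal entries as Dynkin edges (a single edge where a_ij = a_ji = -1; a double or triple edge where a_ij * a_ji = 2 or 3), the diagram is a chain of 6 nodes with a double edge at one end; the terminal node there is the unique long simple root (C_6). One simple-root ordering that puts it in standard form is (alpha_4, alpha_5, alpha_1, alpha_2, alpha_3, alpha_6). So the algebra is type C_6, i.e. sp(12).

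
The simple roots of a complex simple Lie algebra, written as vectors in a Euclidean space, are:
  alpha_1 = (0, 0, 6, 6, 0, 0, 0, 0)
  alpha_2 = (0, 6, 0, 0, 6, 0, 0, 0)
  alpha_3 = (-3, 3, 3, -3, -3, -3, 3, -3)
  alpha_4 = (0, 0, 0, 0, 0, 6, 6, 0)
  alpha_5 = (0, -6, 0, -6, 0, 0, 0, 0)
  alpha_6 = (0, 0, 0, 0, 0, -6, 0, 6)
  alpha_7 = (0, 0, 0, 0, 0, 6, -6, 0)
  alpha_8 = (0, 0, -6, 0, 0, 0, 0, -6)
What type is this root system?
E_8

Compute the Cartan integers a_ij = 2(alpha_i, alpha_j)/(alpha_j, alpha_j); the resulting 8x8 Cartan matrix is
[[2, 0, 0, 0, -1, 0, 0, -1], [0, 2, 0, 0, -1, 0, 0, 0], [0, 0, 2, 0, 0, 0, -1, 0], [0, 0, 0, 2, 0, -1, 0, 0], [-1, -1, 0, 0, 2, 0, 0, 0], [0, 0, 0, -1, 0, 2, -1, -1], [0, 0, -1, 0, 0, -1, 2, 0], [-1, 0, 0, 0, 0, -1, 0, 2]].
All simple roots have the same length, so the diagram is simply laced. The associated Dynkin diagram is a chain of 7 nodes with one extra node attached to the third node from one end (E_8), so the type is E_8.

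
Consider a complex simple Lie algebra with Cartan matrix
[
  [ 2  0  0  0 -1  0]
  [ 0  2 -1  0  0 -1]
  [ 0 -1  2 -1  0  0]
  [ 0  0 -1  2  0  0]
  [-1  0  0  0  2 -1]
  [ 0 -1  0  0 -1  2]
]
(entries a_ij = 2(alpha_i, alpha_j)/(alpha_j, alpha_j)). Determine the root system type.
A6

The matrix has rank 6 with 2's on the diagonal. Reading the off-diagonal entries as Dynkin edges (a single edge where a_ij = a_ji = -1; a double or triple edge where a_ij * a_ji = 2 or 3), the diagram is a chain of 6 nodes with single edges (A_6). One simple-root ordering that puts it in standard form is (alpha_1, alpha_5, alpha_6, alpha_2, alpha_3, alpha_4). So the algebra is type A_6, i.e. sl(7).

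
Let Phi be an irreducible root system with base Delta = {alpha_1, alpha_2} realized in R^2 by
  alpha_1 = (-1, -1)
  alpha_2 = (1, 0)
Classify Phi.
Compute the Cartan integers a_ij = 2(alpha_i, alpha_j)/(alpha_j, alpha_j); the resulting 2x2 Cartan matrix is
[[2, -2], [-1, 2]].
The roots have two lengths (squared-length ratio 2:1); the short ones are alpha_{2}. The associated Dynkin diagram is a chain of 2 nodes with a double edge at one end; the terminal node there is the unique short simple root (B_2), so the type is B_2 (the algebra so(5)).

type B_2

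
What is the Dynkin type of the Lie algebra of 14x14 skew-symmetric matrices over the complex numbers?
This is so(14) with 14 even, which has dimension 14(14-1)/2 = 91 and rank 14/2 = 7. In the classification of classical Lie algebras, the orthogonal algebra so(2n) in an even number of variables has type D_n; here n = 7, so the Dynkin diagram is a chain of 5 nodes with a fork of two nodes at one end (D_7). Hence the type is D_7.

D_7 (so(14))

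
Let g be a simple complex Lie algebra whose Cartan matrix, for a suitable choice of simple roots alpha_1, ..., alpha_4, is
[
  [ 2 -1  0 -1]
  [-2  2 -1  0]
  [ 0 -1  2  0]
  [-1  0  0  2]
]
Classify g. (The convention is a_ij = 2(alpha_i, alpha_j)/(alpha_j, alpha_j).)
F_4

The matrix has rank 4 with 2's on the diagonal. Reading the off-diagonal entries as Dynkin edges (a single edge where a_ij = a_ji = -1; a double or triple edge where a_ij * a_ji = 2 or 3), the diagram is a chain of 4 nodes with a double edge between the middle two (F_4). One simple-root ordering that puts it in standard form is (alpha_3, alpha_2, alpha_1, alpha_4). So the algebra is type F_4.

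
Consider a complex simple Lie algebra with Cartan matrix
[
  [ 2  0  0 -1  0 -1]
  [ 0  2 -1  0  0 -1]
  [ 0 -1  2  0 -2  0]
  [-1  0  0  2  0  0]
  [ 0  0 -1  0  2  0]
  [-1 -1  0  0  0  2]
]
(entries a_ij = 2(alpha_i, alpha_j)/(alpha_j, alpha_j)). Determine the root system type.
B_6

The matrix has rank 6 with 2's on the diagonal. Reading the off-diagonal entries as Dynkin edges (a single edge where a_ij = a_ji = -1; a double or triple edge where a_ij * a_ji = 2 or 3), the diagram is a chain of 6 nodes with a double edge at one end; the terminal node there is the unique short simple root (B_6). One simple-root ordering that puts it in standard form is (alpha_4, alpha_1, alpha_6, alpha_2, alpha_3, alpha_5). So the algebra is type B_6, i.e. so(13).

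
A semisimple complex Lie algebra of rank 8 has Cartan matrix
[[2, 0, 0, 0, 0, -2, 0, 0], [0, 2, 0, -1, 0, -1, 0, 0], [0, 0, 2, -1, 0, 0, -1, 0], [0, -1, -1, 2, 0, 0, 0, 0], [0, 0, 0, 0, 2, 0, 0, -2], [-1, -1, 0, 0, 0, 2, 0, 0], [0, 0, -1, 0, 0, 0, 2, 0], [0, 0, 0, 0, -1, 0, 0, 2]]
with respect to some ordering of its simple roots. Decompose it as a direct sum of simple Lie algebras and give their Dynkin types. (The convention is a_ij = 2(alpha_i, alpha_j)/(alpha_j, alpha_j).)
B2 ⊕ C6

The diagram associated to this matrix has two connected components: the simple roots {alpha_5, alpha_8} form a chain of 2 nodes with a double edge at one end; the terminal node there is the unique short simple root (B_2), and {alpha_1, alpha_2, alpha_3, alpha_4, alpha_6, alpha_7} form a chain of 6 nodes with a double edge at one end; the terminal node there is the unique long simple root (C_6). A semisimple Lie algebra decomposes uniquely as the direct sum of simple ideals, one per connected component of its Dynkin diagram, so g ≅ B_2 ⊕ C_6 (dimension 10 + 78 = 88).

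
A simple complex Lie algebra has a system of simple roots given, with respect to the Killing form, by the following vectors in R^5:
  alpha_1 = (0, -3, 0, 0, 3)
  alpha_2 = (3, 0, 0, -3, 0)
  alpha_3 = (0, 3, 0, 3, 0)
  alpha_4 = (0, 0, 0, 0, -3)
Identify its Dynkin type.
B_4 (so(9))

Compute the Cartan integers a_ij = 2(alpha_i, alpha_j)/(alpha_j, alpha_j); the resulting 4x4 Cartan matrix is
[[2, 0, -1, -2], [0, 2, -1, 0], [-1, -1, 2, 0], [-1, 0, 0, 2]].
The roots have two lengths (squared-length ratio 2:1); the short ones are alpha_{4}. The associated Dynkin diagram is a chain of 4 nodes with a double edge at one end; the terminal node there is the unique short simple root (B_4), so the type is B_4 (the algebra so(9)).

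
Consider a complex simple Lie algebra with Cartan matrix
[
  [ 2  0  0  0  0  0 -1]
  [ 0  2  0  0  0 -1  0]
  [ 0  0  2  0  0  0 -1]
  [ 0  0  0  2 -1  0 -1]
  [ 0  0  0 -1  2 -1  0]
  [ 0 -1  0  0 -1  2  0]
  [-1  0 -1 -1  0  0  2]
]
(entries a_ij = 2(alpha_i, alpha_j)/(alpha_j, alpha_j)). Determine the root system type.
D_7 (so(14))

The matrix has rank 7 with 2's on the diagonal. Reading the off-diagonal entries as Dynkin edges (a single edge where a_ij = a_ji = -1; a double or triple edge where a_ij * a_ji = 2 or 3), the diagram is a chain of 5 nodes with a fork of two nodes at one end (D_7). One simple-root ordering that puts it in standard form is (alpha_2, alpha_6, alpha_5, alpha_4, alpha_7, alpha_3, alpha_1). So the algebra is type D_7, i.e. so(14).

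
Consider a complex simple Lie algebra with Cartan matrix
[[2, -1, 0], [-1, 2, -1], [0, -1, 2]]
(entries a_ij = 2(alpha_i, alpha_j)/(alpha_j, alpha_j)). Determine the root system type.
A_3

The matrix has rank 3 with 2's on the diagonal. Reading the off-diagonal entries as Dynkin edges (a single edge where a_ij = a_ji = -1; a double or triple edge where a_ij * a_ji = 2 or 3), the diagram is a chain of 3 nodes with single edges (A_3). One simple-root ordering that puts it in standard form is (alpha_3, alpha_2, alpha_1). So the algebra is type A_3, i.e. sl(4).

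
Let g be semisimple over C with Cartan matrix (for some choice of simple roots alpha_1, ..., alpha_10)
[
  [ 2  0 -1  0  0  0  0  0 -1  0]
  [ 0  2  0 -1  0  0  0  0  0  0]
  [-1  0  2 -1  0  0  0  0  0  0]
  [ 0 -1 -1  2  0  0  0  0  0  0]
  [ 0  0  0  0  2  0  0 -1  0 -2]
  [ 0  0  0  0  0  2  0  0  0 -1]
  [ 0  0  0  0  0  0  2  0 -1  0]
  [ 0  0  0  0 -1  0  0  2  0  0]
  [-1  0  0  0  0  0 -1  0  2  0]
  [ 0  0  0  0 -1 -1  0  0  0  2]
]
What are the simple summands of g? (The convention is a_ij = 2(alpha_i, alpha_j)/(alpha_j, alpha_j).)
The diagram associated to this matrix has two connected components: the simple roots {alpha_1, alpha_2, alpha_3, alpha_4, alpha_7, alpha_9} form a chain of 6 nodes with single edges (A_6), and {alpha_5, alpha_6, alpha_8, alpha_10} form a chain of 4 nodes with a double edge between the middle two (F_4). A semisimple Lie algebra decomposes uniquely as the direct sum of simple ideals, one per connected component of its Dynkin diagram, so g ≅ A_6 ⊕ F_4 (dimension 48 + 52 = 100).

type A_6 + type F_4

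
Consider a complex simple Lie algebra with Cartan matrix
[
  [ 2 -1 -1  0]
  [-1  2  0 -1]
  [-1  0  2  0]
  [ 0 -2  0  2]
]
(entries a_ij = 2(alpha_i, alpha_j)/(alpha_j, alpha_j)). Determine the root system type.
The matrix has rank 4 with 2's on the diagonal. Reading the off-diagonal entries as Dynkin edges (a single edge where a_ij = a_ji = -1; a double or triple edge where a_ij * a_ji = 2 or 3), the diagram is a chain of 4 nodes with a double edge at one end; the terminal node there is the unique long simple root (C_4). One simple-root ordering that puts it in standard form is (alpha_3, alpha_1, alpha_2, alpha_4). So the algebra is type C_4, i.e. sp(8).

C_4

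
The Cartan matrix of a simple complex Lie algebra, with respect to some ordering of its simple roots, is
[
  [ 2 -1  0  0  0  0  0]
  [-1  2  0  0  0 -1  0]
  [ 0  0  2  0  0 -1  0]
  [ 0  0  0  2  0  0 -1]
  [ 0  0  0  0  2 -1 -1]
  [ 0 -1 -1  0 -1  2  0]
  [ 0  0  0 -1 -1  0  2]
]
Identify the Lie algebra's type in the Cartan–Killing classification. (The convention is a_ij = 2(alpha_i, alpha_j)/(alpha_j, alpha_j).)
type E_7

The matrix has rank 7 with 2's on the diagonal. Reading the off-diagonal entries as Dynkin edges (a single edge where a_ij = a_ji = -1; a double or triple edge where a_ij * a_ji = 2 or 3), the diagram is a chain of 6 nodes with one extra node attached to the third node from one end (E_7). One simple-root ordering that puts it in standard form is (alpha_1, alpha_3, alpha_2, alpha_6, alpha_5, alpha_7, alpha_4). So the algebra is type E_7.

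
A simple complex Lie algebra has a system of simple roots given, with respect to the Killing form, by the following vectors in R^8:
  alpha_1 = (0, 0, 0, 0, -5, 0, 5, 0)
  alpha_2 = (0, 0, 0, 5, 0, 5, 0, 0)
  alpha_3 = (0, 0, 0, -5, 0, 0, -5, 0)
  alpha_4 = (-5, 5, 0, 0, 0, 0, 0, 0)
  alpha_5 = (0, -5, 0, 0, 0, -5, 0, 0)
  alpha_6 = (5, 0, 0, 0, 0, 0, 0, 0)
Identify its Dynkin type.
Compute the Cartan integers a_ij = 2(alpha_i, alpha_j)/(alpha_j, alpha_j); the resulting 6x6 Cartan matrix is
[[2, 0, -1, 0, 0, 0], [0, 2, -1, 0, -1, 0], [-1, -1, 2, 0, 0, 0], [0, 0, 0, 2, -1, -2], [0, -1, 0, -1, 2, 0], [0, 0, 0, -1, 0, 2]].
The roots have two lengths (squared-length ratio 2:1); the short ones are alpha_{6}. The associated Dynkin diagram is a chain of 6 nodes with a double edge at one end; the terminal node there is the unique short simple root (B_6), so the type is B_6 (the algebra so(13)).

B_6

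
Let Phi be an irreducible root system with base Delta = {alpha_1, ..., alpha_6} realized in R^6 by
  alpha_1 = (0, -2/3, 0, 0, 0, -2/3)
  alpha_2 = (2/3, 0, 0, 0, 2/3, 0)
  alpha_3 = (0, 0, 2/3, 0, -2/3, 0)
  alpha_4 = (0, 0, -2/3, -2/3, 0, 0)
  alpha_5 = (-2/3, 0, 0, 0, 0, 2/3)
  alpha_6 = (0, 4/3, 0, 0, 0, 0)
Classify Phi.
Compute the Cartan integers a_ij = 2(alpha_i, alpha_j)/(alpha_j, alpha_j); the resulting 6x6 Cartan matrix is
[[2, 0, 0, 0, -1, -1], [0, 2, -1, 0, -1, 0], [0, -1, 2, -1, 0, 0], [0, 0, -1, 2, 0, 0], [-1, -1, 0, 0, 2, 0], [-2, 0, 0, 0, 0, 2]].
The roots have two lengths (squared-length ratio 2:1); the short ones are alpha_{1,2,3,4,5}. The associated Dynkin diagram is a chain of 6 nodes with a double edge at one end; the terminal node there is the unique long simple root (C_6), so the type is C_6 (the algebra sp(12)).

C_6 (sp(12))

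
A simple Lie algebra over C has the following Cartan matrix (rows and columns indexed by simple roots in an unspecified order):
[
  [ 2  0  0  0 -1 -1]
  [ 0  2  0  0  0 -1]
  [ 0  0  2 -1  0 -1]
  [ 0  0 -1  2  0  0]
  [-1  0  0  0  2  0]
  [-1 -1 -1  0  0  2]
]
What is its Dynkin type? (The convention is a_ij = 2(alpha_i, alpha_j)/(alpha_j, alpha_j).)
The matrix has rank 6 with 2's on the diagonal. Reading the off-diagonal entries as Dynkin edges (a single edge where a_ij = a_ji = -1; a double or triple edge where a_ij * a_ji = 2 or 3), the diagram is a chain of 5 nodes with one extra node attached to the third node from one end (E_6). One simple-root ordering that puts it in standard form is (alpha_4, alpha_2, alpha_3, alpha_6, alpha_1, alpha_5). So the algebra is type E_6.

E_6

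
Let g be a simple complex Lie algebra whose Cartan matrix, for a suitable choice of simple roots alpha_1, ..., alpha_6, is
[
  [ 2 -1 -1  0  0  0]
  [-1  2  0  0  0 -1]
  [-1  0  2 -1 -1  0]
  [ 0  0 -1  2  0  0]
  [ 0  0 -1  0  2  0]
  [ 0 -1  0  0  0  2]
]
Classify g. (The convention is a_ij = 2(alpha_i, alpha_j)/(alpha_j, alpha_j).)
The matrix has rank 6 with 2's on the diagonal. Reading the off-diagonal entries as Dynkin edges (a single edge where a_ij = a_ji = -1; a double or triple edge where a_ij * a_ji = 2 or 3), the diagram is a chain of 4 nodes with a fork of two nodes at one end (D_6). One simple-root ordering that puts it in standard form is (alpha_6, alpha_2, alpha_1, alpha_3, alpha_4, alpha_5). So the algebra is type D_6, i.e. so(12).

D_6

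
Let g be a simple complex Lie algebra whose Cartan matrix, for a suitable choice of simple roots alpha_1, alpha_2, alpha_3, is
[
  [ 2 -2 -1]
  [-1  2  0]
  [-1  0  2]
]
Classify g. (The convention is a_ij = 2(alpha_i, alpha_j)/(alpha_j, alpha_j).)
The matrix has rank 3 with 2's on the diagonal. Reading the off-diagonal entries as Dynkin edges (a single edge where a_ij = a_ji = -1; a double or triple edge where a_ij * a_ji = 2 or 3), the diagram is a chain of 3 nodes with a double edge at one end; the terminal node there is the unique short simple root (B_3). One simple-root ordering that puts it in standard form is (alpha_3, alpha_1, alpha_2). So the algebra is type B_3, i.e. so(7).

B3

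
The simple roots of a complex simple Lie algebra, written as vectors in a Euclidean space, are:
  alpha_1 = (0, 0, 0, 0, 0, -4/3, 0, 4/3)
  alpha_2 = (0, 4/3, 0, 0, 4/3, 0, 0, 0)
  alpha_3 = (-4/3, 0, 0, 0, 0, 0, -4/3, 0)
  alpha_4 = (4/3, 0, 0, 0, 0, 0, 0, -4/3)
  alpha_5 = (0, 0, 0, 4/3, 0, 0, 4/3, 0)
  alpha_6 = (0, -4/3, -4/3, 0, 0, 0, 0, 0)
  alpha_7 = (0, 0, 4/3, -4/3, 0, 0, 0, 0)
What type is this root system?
A_7

Compute the Cartan integers a_ij = 2(alpha_i, alpha_j)/(alpha_j, alpha_j); the resulting 7x7 Cartan matrix is
[[2, 0, 0, -1, 0, 0, 0], [0, 2, 0, 0, 0, -1, 0], [0, 0, 2, -1, -1, 0, 0], [-1, 0, -1, 2, 0, 0, 0], [0, 0, -1, 0, 2, 0, -1], [0, -1, 0, 0, 0, 2, -1], [0, 0, 0, 0, -1, -1, 2]].
All simple roots have the same length, so the diagram is simply laced. The associated Dynkin diagram is a chain of 7 nodes with single edges (A_7), so the type is A_7 (the algebra sl(8)).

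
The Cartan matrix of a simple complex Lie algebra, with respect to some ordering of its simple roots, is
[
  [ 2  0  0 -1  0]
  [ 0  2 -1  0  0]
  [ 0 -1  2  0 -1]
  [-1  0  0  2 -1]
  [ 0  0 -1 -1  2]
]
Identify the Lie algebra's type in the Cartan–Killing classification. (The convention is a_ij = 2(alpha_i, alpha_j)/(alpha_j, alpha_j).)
A_5 (sl(6))

The matrix has rank 5 with 2's on the diagonal. Reading the off-diagonal entries as Dynkin edges (a single edge where a_ij = a_ji = -1; a double or triple edge where a_ij * a_ji = 2 or 3), the diagram is a chain of 5 nodes with single edges (A_5). One simple-root ordering that puts it in standard form is (alpha_1, alpha_4, alpha_5, alpha_3, alpha_2). So the algebra is type A_5, i.e. sl(6).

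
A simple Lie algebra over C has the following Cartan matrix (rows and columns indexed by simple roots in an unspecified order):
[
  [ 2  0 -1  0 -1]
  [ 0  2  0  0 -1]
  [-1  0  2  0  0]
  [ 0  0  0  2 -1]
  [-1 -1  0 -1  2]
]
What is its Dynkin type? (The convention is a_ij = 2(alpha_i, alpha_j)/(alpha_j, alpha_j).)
The matrix has rank 5 with 2's on the diagonal. Reading the off-diagonal entries as Dynkin edges (a single edge where a_ij = a_ji = -1; a double or triple edge where a_ij * a_ji = 2 or 3), the diagram is a chain of 3 nodes with a fork of two nodes at one end (D_5). One simple-root ordering that puts it in standard form is (alpha_3, alpha_1, alpha_5, alpha_2, alpha_4). So the algebra is type D_5, i.e. so(10).

D5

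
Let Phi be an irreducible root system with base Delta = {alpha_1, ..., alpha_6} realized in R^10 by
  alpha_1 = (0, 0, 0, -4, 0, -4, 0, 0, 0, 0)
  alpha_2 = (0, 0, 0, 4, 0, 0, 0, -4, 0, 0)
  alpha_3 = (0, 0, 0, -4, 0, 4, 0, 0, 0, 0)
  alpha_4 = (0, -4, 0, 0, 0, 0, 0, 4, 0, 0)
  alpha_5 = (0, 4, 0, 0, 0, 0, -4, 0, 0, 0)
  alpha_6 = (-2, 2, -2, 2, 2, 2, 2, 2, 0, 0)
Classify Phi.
E_6

Compute the Cartan integers a_ij = 2(alpha_i, alpha_j)/(alpha_j, alpha_j); the resulting 6x6 Cartan matrix is
[[2, -1, 0, 0, 0, -1], [-1, 2, -1, -1, 0, 0], [0, -1, 2, 0, 0, 0], [0, -1, 0, 2, -1, 0], [0, 0, 0, -1, 2, 0], [-1, 0, 0, 0, 0, 2]].
All simple roots have the same length, so the diagram is simply laced. The associated Dynkin diagram is a chain of 5 nodes with one extra node attached to the third node from one end (E_6), so the type is E_6.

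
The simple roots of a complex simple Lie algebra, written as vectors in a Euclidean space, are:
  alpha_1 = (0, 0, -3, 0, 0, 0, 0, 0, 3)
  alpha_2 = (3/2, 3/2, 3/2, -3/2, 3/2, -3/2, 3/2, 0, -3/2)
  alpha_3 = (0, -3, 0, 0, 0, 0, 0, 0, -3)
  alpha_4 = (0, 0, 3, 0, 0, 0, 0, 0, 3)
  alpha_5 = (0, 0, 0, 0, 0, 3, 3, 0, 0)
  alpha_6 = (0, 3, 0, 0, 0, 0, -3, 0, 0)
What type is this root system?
Compute the Cartan integers a_ij = 2(alpha_i, alpha_j)/(alpha_j, alpha_j); the resulting 6x6 Cartan matrix is
[[2, -1, -1, 0, 0, 0], [-1, 2, 0, 0, 0, 0], [-1, 0, 2, -1, 0, -1], [0, 0, -1, 2, 0, 0], [0, 0, 0, 0, 2, -1], [0, 0, -1, 0, -1, 2]].
All simple roots have the same length, so the diagram is simply laced. The associated Dynkin diagram is a chain of 5 nodes with one extra node attached to the third node from one end (E_6), so the type is E_6.

E6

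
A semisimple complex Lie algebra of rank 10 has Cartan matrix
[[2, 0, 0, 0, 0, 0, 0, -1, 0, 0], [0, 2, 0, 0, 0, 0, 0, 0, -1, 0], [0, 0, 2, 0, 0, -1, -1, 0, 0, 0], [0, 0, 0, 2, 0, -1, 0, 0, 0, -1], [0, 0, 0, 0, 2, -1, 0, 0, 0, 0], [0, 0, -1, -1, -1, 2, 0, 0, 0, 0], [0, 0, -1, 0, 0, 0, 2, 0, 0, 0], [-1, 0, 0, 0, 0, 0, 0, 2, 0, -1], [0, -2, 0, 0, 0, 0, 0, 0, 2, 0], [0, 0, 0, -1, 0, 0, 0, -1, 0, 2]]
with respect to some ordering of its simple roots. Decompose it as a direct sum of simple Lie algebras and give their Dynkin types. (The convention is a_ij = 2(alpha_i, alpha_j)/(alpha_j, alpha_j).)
type B_2 + type E_8

The diagram associated to this matrix has two connected components: the simple roots {alpha_2, alpha_9} form a chain of 2 nodes with a double edge at one end; the terminal node there is the unique short simple root (B_2), and {alpha_1, alpha_3, alpha_4, alpha_5, alpha_6, alpha_7, alpha_8, alpha_10} form a chain of 7 nodes with one extra node attached to the third node from one end (E_8). A semisimple Lie algebra decomposes uniquely as the direct sum of simple ideals, one per connected component of its Dynkin diagram, so g ≅ B_2 ⊕ E_8 (dimension 10 + 248 = 258).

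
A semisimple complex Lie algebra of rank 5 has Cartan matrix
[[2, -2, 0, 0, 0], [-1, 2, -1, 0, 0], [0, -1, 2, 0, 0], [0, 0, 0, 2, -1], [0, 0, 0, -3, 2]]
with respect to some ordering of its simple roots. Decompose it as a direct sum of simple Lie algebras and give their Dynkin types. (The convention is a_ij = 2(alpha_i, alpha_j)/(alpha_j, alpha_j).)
C_3 (sp(6)) + G_2

The diagram associated to this matrix has two connected components: the simple roots {alpha_1, alpha_2, alpha_3} form a chain of 3 nodes with a double edge at one end; the terminal node there is the unique long simple root (C_3), and {alpha_4, alpha_5} form two nodes joined by a triple edge (G_2). A semisimple Lie algebra decomposes uniquely as the direct sum of simple ideals, one per connected component of its Dynkin diagram, so g ≅ C_3 ⊕ G_2 (dimension 21 + 14 = 35).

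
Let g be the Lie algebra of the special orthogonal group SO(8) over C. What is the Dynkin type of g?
type D_4

This is so(8) with 8 even, which has dimension 8(8-1)/2 = 28 and rank 8/2 = 4. In the classification of classical Lie algebras, the orthogonal algebra so(2n) in an even number of variables has type D_n; here n = 4, so the Dynkin diagram is a chain of 2 nodes with a fork of two nodes at one end (D_4). Hence the type is D_4.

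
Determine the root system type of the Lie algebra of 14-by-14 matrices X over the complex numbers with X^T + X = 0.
D_7

This is so(14) with 14 even, which has dimension 14(14-1)/2 = 91 and rank 14/2 = 7. In the classification of classical Lie algebras, the orthogonal algebra so(2n) in an even number of variables has type D_n; here n = 7, so the Dynkin diagram is a chain of 5 nodes with a fork of two nodes at one end (D_7). Hence the type is D_7.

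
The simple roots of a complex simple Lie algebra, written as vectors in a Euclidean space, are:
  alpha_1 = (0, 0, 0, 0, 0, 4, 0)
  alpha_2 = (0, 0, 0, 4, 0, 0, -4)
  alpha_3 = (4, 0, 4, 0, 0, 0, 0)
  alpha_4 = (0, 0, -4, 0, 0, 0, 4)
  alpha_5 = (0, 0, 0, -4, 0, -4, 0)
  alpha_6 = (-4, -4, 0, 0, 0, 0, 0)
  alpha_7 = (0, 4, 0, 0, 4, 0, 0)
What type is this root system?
B_7

Compute the Cartan integers a_ij = 2(alpha_i, alpha_j)/(alpha_j, alpha_j); the resulting 7x7 Cartan matrix is
[[2, 0, 0, 0, -1, 0, 0], [0, 2, 0, -1, -1, 0, 0], [0, 0, 2, -1, 0, -1, 0], [0, -1, -1, 2, 0, 0, 0], [-2, -1, 0, 0, 2, 0, 0], [0, 0, -1, 0, 0, 2, -1], [0, 0, 0, 0, 0, -1, 2]].
The roots have two lengths (squared-length ratio 2:1); the short ones are alpha_{1}. The associated Dynkin diagram is a chain of 7 nodes with a double edge at one end; the terminal node there is the unique short simple root (B_7), so the type is B_7 (the algebra so(15)).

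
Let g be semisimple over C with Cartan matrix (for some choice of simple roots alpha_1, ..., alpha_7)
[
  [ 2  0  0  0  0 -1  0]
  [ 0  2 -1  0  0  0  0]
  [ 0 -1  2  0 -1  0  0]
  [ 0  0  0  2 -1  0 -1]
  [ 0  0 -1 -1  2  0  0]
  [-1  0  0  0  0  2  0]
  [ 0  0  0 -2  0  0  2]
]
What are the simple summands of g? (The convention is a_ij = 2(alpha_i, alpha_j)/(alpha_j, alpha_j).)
The diagram associated to this matrix has two connected components: the simple roots {alpha_1, alpha_6} form a chain of 2 nodes with single edges (A_2), and {alpha_2, alpha_3, alpha_4, alpha_5, alpha_7} form a chain of 5 nodes with a double edge at one end; the terminal node there is the unique long simple root (C_5). A semisimple Lie algebra decomposes uniquely as the direct sum of simple ideals, one per connected component of its Dynkin diagram, so g ≅ A_2 ⊕ C_5 (dimension 8 + 55 = 63).

A2 + C5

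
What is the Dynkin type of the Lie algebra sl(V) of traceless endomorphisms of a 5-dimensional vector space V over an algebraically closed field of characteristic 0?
A_4 (sl(5))

This is sl(5), which has dimension 5^2 - 1 = 24 and rank 5 - 1 = 4 (a Cartan subalgebra is the diagonal traceless matrices). In the classification of classical Lie algebras, the special linear algebra sl(n+1) has type A_n; here n = 4, so the Dynkin diagram is a chain of 4 nodes with single edges (A_4). Hence the type is A_4.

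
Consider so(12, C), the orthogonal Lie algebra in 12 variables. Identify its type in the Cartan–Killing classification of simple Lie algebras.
type D_6

This is so(12) with 12 even, which has dimension 12(12-1)/2 = 66 and rank 12/2 = 6. In the classification of classical Lie algebras, the orthogonal algebra so(2n) in an even number of variables has type D_n; here n = 6, so the Dynkin diagram is a chain of 4 nodes with a fork of two nodes at one end (D_6). Hence the type is D_6.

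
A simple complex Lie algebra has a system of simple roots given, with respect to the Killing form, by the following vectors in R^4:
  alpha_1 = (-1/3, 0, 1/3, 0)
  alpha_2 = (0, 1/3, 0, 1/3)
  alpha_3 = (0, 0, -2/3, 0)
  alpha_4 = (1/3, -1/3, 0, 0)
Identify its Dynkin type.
C_4

Compute the Cartan integers a_ij = 2(alpha_i, alpha_j)/(alpha_j, alpha_j); the resulting 4x4 Cartan matrix is
[[2, 0, -1, -1], [0, 2, 0, -1], [-2, 0, 2, 0], [-1, -1, 0, 2]].
The roots have two lengths (squared-length ratio 2:1); the short ones are alpha_{1,2,4}. The associated Dynkin diagram is a chain of 4 nodes with a double edge at one end; the terminal node there is the unique long simple root (C_4), so the type is C_4 (the algebra sp(8)).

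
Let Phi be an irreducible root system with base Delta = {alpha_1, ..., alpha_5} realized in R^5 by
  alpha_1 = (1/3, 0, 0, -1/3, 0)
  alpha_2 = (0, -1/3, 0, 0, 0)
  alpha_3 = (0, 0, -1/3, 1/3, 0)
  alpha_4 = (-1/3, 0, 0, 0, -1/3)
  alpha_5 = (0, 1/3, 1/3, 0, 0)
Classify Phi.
type B_5

Compute the Cartan integers a_ij = 2(alpha_i, alpha_j)/(alpha_j, alpha_j); the resulting 5x5 Cartan matrix is
[[2, 0, -1, -1, 0], [0, 2, 0, 0, -1], [-1, 0, 2, 0, -1], [-1, 0, 0, 2, 0], [0, -2, -1, 0, 2]].
The roots have two lengths (squared-length ratio 2:1); the short ones are alpha_{2}. The associated Dynkin diagram is a chain of 5 nodes with a double edge at one end; the terminal node there is the unique short simple root (B_5), so the type is B_5 (the algebra so(11)).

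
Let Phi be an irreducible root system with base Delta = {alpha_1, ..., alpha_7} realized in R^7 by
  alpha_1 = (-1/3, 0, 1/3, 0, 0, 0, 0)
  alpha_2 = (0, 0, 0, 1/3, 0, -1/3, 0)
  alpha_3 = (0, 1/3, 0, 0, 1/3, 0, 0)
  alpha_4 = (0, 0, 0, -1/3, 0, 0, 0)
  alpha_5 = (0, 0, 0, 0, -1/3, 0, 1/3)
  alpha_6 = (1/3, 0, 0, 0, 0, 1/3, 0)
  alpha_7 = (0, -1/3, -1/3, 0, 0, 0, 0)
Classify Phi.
Compute the Cartan integers a_ij = 2(alpha_i, alpha_j)/(alpha_j, alpha_j); the resulting 7x7 Cartan matrix is
[[2, 0, 0, 0, 0, -1, -1], [0, 2, 0, -2, 0, -1, 0], [0, 0, 2, 0, -1, 0, -1], [0, -1, 0, 2, 0, 0, 0], [0, 0, -1, 0, 2, 0, 0], [-1, -1, 0, 0, 0, 2, 0], [-1, 0, -1, 0, 0, 0, 2]].
The roots have two lengths (squared-length ratio 2:1); the short ones are alpha_{4}. The associated Dynkin diagram is a chain of 7 nodes with a double edge at one end; the terminal node there is the unique short simple root (B_7), so the type is B_7 (the algebra so(15)).

B_7 (so(15))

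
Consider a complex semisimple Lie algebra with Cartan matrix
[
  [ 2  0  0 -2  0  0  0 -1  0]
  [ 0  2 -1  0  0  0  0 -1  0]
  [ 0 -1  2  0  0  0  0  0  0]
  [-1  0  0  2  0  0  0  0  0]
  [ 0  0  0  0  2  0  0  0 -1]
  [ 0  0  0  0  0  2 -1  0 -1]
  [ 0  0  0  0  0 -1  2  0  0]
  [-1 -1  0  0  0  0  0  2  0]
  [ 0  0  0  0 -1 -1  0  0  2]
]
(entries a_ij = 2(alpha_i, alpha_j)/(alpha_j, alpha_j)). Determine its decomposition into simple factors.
The diagram associated to this matrix has two connected components: the simple roots {alpha_5, alpha_6, alpha_7, alpha_9} form a chain of 4 nodes with single edges (A_4), and {alpha_1, alpha_2, alpha_3, alpha_4, alpha_8} form a chain of 5 nodes with a double edge at one end; the terminal node there is the unique short simple root (B_5). A semisimple Lie algebra decomposes uniquely as the direct sum of simple ideals, one per connected component of its Dynkin diagram, so g ≅ A_4 ⊕ B_5 (dimension 24 + 55 = 79).

type A_4 ⊕ type B_5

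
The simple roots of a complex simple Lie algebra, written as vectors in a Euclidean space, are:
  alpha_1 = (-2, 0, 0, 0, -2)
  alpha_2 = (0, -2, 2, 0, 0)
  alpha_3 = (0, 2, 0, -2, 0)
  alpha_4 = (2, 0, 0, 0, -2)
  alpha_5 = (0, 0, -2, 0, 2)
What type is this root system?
D_5

Compute the Cartan integers a_ij = 2(alpha_i, alpha_j)/(alpha_j, alpha_j); the resulting 5x5 Cartan matrix is
[[2, 0, 0, 0, -1], [0, 2, -1, 0, -1], [0, -1, 2, 0, 0], [0, 0, 0, 2, -1], [-1, -1, 0, -1, 2]].
All simple roots have the same length, so the diagram is simply laced. The associated Dynkin diagram is a chain of 3 nodes with a fork of two nodes at one end (D_5), so the type is D_5 (the algebra so(10)).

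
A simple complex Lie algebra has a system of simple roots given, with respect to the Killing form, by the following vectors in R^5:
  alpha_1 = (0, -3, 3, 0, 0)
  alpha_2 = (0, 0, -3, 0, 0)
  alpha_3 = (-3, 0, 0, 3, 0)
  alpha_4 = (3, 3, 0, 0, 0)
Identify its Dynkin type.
B4

Compute the Cartan integers a_ij = 2(alpha_i, alpha_j)/(alpha_j, alpha_j); the resulting 4x4 Cartan matrix is
[[2, -2, 0, -1], [-1, 2, 0, 0], [0, 0, 2, -1], [-1, 0, -1, 2]].
The roots have two lengths (squared-length ratio 2:1); the short ones are alpha_{2}. The associated Dynkin diagram is a chain of 4 nodes with a double edge at one end; the terminal node there is the unique short simple root (B_4), so the type is B_4 (the algebra so(9)).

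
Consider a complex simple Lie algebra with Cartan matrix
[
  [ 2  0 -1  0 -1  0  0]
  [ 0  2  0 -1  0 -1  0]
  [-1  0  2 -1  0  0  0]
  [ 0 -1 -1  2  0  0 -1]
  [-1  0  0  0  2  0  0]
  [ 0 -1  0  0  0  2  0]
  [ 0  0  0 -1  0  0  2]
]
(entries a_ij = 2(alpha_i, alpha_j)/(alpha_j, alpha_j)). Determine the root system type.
E_7

The matrix has rank 7 with 2's on the diagonal. Reading the off-diagonal entries as Dynkin edges (a single edge where a_ij = a_ji = -1; a double or triple edge where a_ij * a_ji = 2 or 3), the diagram is a chain of 6 nodes with one extra node attached to the third node from one end (E_7). One simple-root ordering that puts it in standard form is (alpha_6, alpha_7, alpha_2, alpha_4, alpha_3, alpha_1, alpha_5). So the algebra is type E_7.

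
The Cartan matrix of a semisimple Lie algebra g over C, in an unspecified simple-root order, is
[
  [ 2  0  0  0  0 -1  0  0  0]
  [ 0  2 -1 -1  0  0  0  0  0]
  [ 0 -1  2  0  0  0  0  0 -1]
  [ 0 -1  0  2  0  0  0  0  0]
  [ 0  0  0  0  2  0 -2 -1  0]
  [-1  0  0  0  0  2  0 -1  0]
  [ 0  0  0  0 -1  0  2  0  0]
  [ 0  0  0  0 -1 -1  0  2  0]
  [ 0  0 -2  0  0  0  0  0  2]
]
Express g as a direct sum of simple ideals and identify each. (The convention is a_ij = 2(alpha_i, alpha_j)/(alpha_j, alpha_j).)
The diagram associated to this matrix has two connected components: the simple roots {alpha_1, alpha_5, alpha_6, alpha_7, alpha_8} form a chain of 5 nodes with a double edge at one end; the terminal node there is the unique short simple root (B_5), and {alpha_2, alpha_3, alpha_4, alpha_9} form a chain of 4 nodes with a double edge at one end; the terminal node there is the unique long simple root (C_4). A semisimple Lie algebra decomposes uniquely as the direct sum of simple ideals, one per connected component of its Dynkin diagram, so g ≅ B_5 ⊕ C_4 (dimension 55 + 36 = 91).

B5 ⊕ C4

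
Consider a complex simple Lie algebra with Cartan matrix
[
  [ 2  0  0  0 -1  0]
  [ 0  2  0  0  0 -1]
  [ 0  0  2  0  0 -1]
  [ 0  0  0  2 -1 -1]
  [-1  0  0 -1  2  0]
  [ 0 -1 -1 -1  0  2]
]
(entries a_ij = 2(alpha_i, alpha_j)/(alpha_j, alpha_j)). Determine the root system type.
D6

The matrix has rank 6 with 2's on the diagonal. Reading the off-diagonal entries as Dynkin edges (a single edge where a_ij = a_ji = -1; a double or triple edge where a_ij * a_ji = 2 or 3), the diagram is a chain of 4 nodes with a fork of two nodes at one end (D_6). One simple-root ordering that puts it in standard form is (alpha_1, alpha_5, alpha_4, alpha_6, alpha_3, alpha_2). So the algebra is type D_6, i.e. so(12).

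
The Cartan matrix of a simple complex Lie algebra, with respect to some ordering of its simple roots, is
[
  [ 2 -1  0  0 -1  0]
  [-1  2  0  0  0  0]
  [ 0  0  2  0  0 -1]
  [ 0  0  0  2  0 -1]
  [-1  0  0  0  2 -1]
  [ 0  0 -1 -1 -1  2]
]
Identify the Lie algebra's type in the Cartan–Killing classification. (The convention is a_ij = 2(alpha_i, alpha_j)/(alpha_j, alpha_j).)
The matrix has rank 6 with 2's on the diagonal. Reading the off-diagonal entries as Dynkin edges (a single edge where a_ij = a_ji = -1; a double or triple edge where a_ij * a_ji = 2 or 3), the diagram is a chain of 4 nodes with a fork of two nodes at one end (D_6). One simple-root ordering that puts it in standard form is (alpha_2, alpha_1, alpha_5, alpha_6, alpha_4, alpha_3). So the algebra is type D_6, i.e. so(12).

D_6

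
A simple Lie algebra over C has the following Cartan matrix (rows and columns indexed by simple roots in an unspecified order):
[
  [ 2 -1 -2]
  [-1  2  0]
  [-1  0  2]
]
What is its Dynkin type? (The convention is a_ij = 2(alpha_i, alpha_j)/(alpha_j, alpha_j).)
type B_3

The matrix has rank 3 with 2's on the diagonal. Reading the off-diagonal entries as Dynkin edges (a single edge where a_ij = a_ji = -1; a double or triple edge where a_ij * a_ji = 2 or 3), the diagram is a chain of 3 nodes with a double edge at one end; the terminal node there is the unique short simple root (B_3). One simple-root ordering that puts it in standard form is (alpha_2, alpha_1, alpha_3). So the algebra is type B_3, i.e. so(7).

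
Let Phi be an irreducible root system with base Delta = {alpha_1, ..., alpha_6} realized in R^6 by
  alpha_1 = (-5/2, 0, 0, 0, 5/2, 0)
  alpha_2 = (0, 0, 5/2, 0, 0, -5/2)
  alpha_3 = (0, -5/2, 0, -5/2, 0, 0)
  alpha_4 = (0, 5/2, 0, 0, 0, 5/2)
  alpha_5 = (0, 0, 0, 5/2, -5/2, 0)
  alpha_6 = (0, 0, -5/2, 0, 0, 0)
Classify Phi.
Compute the Cartan integers a_ij = 2(alpha_i, alpha_j)/(alpha_j, alpha_j); the resulting 6x6 Cartan matrix is
[[2, 0, 0, 0, -1, 0], [0, 2, 0, -1, 0, -2], [0, 0, 2, -1, -1, 0], [0, -1, -1, 2, 0, 0], [-1, 0, -1, 0, 2, 0], [0, -1, 0, 0, 0, 2]].
The roots have two lengths (squared-length ratio 2:1); the short ones are alpha_{6}. The associated Dynkin diagram is a chain of 6 nodes with a double edge at one end; the terminal node there is the unique short simple root (B_6), so the type is B_6 (the algebra so(13)).

B_6 (so(13))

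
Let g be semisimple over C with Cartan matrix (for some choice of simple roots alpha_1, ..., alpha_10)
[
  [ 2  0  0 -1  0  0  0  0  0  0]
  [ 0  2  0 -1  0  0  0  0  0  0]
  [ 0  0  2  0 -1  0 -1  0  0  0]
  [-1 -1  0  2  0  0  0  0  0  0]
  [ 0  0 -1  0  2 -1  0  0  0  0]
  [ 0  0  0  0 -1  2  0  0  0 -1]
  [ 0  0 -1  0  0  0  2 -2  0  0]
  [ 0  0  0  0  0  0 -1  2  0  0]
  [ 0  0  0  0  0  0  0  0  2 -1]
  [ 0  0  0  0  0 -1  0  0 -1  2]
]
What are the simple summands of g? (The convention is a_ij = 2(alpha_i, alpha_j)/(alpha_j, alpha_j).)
The diagram associated to this matrix has two connected components: the simple roots {alpha_1, alpha_2, alpha_4} form a chain of 3 nodes with single edges (A_3), and {alpha_3, alpha_5, alpha_6, alpha_7, alpha_8, alpha_9, alpha_10} form a chain of 7 nodes with a double edge at one end; the terminal node there is the unique short simple root (B_7). A semisimple Lie algebra decomposes uniquely as the direct sum of simple ideals, one per connected component of its Dynkin diagram, so g ≅ A_3 ⊕ B_7 (dimension 15 + 105 = 120).

A_3 + B_7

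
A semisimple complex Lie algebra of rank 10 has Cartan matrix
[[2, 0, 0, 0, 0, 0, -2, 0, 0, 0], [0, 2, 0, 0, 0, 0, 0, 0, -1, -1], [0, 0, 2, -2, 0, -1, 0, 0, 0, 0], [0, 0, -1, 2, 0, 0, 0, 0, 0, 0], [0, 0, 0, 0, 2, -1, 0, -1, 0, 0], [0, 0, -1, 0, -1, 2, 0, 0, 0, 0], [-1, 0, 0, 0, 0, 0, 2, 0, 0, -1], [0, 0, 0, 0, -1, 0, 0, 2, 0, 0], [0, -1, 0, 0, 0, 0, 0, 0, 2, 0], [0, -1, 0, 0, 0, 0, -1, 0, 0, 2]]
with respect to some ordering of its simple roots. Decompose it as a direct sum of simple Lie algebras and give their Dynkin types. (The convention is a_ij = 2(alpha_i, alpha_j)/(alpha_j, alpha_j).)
type B_5 ⊕ type C_5

The diagram associated to this matrix has two connected components: the simple roots {alpha_3, alpha_4, alpha_5, alpha_6, alpha_8} form a chain of 5 nodes with a double edge at one end; the terminal node there is the unique short simple root (B_5), and {alpha_1, alpha_2, alpha_7, alpha_9, alpha_10} form a chain of 5 nodes with a double edge at one end; the terminal node there is the unique long simple root (C_5). A semisimple Lie algebra decomposes uniquely as the direct sum of simple ideals, one per connected component of its Dynkin diagram, so g ≅ B_5 ⊕ C_5 (dimension 55 + 55 = 110).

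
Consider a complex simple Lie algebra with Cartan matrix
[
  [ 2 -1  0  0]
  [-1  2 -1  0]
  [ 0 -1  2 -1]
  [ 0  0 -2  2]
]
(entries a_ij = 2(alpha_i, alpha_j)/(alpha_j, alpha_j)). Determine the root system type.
The matrix has rank 4 with 2's on the diagonal. Reading the off-diagonal entries as Dynkin edges (a single edge where a_ij = a_ji = -1; a double or triple edge where a_ij * a_ji = 2 or 3), the diagram is a chain of 4 nodes with a double edge at one end; the terminal node there is the unique long simple root (C_4). One simple-root ordering that puts it in standard form is (alpha_1, alpha_2, alpha_3, alpha_4). So the algebra is type C_4, i.e. sp(8).

C_4 (sp(8))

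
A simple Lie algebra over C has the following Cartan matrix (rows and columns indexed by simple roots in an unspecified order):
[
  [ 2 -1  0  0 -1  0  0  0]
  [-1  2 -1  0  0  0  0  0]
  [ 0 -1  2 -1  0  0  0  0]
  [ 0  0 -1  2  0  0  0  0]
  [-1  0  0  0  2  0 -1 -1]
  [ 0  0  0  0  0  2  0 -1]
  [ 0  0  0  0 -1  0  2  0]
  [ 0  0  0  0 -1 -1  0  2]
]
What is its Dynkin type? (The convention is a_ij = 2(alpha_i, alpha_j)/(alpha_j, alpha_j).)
E8

The matrix has rank 8 with 2's on the diagonal. Reading the off-diagonal entries as Dynkin edges (a single edge where a_ij = a_ji = -1; a double or triple edge where a_ij * a_ji = 2 or 3), the diagram is a chain of 7 nodes with one extra node attached to the third node from one end (E_8). One simple-root ordering that puts it in standard form is (alpha_6, alpha_7, alpha_8, alpha_5, alpha_1, alpha_2, alpha_3, alpha_4). So the algebra is type E_8.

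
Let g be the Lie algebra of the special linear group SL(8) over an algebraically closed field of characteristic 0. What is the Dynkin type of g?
A_7

This is sl(8), which has dimension 8^2 - 1 = 63 and rank 8 - 1 = 7 (a Cartan subalgebra is the diagonal traceless matrices). In the classification of classical Lie algebras, the special linear algebra sl(n+1) has type A_n; here n = 7, so the Dynkin diagram is a chain of 7 nodes with single edges (A_7). Hence the type is A_7.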